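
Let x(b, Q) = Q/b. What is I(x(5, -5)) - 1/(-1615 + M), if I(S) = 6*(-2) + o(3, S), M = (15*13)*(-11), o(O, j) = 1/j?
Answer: -48879/3760 ≈ -13.000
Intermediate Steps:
M = -2145 (M = 195*(-11) = -2145)
I(S) = -12 + 1/S (I(S) = 6*(-2) + 1/S = -12 + 1/S)
I(x(5, -5)) - 1/(-1615 + M) = (-12 + 1/(-5/5)) - 1/(-1615 - 2145) = (-12 + 1/(-5*⅕)) - 1/(-3760) = (-12 + 1/(-1)) - 1*(-1/3760) = (-12 - 1) + 1/3760 = -13 + 1/3760 = -48879/3760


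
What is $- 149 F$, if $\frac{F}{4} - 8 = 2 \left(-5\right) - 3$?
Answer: $2980$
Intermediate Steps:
$F = -20$ ($F = 32 + 4 \left(2 \left(-5\right) - 3\right) = 32 + 4 \left(-10 - 3\right) = 32 + 4 \left(-13\right) = 32 - 52 = -20$)
$- 149 F = \left(-149\right) \left(-20\right) = 2980$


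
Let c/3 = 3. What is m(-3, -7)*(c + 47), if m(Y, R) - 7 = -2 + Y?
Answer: 112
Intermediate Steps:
c = 9 (c = 3*3 = 9)
m(Y, R) = 5 + Y (m(Y, R) = 7 + (-2 + Y) = 5 + Y)
m(-3, -7)*(c + 47) = (5 - 3)*(9 + 47) = 2*56 = 112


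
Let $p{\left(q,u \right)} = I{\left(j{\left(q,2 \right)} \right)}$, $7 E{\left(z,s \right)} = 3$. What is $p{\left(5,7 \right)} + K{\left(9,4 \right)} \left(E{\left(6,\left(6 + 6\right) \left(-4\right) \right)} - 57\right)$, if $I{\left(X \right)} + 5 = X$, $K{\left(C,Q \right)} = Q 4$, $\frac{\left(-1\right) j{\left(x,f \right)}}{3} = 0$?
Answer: $- \frac{6371}{7} \approx -910.14$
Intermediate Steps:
$j{\left(x,f \right)} = 0$ ($j{\left(x,f \right)} = \left(-3\right) 0 = 0$)
$E{\left(z,s \right)} = \frac{3}{7}$ ($E{\left(z,s \right)} = \frac{1}{7} \cdot 3 = \frac{3}{7}$)
$K{\left(C,Q \right)} = 4 Q$
$I{\left(X \right)} = -5 + X$
$p{\left(q,u \right)} = -5$ ($p{\left(q,u \right)} = -5 + 0 = -5$)
$p{\left(5,7 \right)} + K{\left(9,4 \right)} \left(E{\left(6,\left(6 + 6\right) \left(-4\right) \right)} - 57\right) = -5 + 4 \cdot 4 \left(\frac{3}{7} - 57\right) = -5 + 16 \left(- \frac{396}{7}\right) = -5 - \frac{6336}{7} = - \frac{6371}{7}$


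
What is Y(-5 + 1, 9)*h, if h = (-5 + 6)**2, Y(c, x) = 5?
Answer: 5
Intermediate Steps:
h = 1 (h = 1**2 = 1)
Y(-5 + 1, 9)*h = 5*1 = 5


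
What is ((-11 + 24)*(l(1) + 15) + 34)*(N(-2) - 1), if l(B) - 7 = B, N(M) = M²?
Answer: 999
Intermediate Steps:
l(B) = 7 + B
((-11 + 24)*(l(1) + 15) + 34)*(N(-2) - 1) = ((-11 + 24)*((7 + 1) + 15) + 34)*((-2)² - 1) = (13*(8 + 15) + 34)*(4 - 1) = (13*23 + 34)*3 = (299 + 34)*3 = 333*3 = 999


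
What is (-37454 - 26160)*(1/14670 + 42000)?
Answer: -19597565011807/7335 ≈ -2.6718e+9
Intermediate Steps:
(-37454 - 26160)*(1/14670 + 42000) = -63614*(1/14670 + 42000) = -63614*616140001/14670 = -19597565011807/7335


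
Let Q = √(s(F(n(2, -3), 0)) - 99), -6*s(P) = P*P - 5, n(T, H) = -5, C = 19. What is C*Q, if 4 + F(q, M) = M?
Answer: 209*I*√30/6 ≈ 190.79*I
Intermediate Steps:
F(q, M) = -4 + M
s(P) = ⅚ - P²/6 (s(P) = -(P*P - 5)/6 = -(P² - 5)/6 = -(-5 + P²)/6 = ⅚ - P²/6)
Q = 11*I*√30/6 (Q = √((⅚ - (-4 + 0)²/6) - 99) = √((⅚ - ⅙*(-4)²) - 99) = √((⅚ - ⅙*16) - 99) = √((⅚ - 8/3) - 99) = √(-11/6 - 99) = √(-605/6) = 11*I*√30/6 ≈ 10.042*I)
C*Q = 19*(11*I*√30/6) = 209*I*√30/6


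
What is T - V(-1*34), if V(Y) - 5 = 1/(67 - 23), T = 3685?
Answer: 161919/44 ≈ 3680.0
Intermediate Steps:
V(Y) = 221/44 (V(Y) = 5 + 1/(67 - 23) = 5 + 1/44 = 221/44)
T - V(-1*34) = 3685 - 1*221/44 = 3685 - 221/44 = 161919/44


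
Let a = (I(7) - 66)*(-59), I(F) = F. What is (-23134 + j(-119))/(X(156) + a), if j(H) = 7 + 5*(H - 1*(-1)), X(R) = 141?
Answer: -23717/3622 ≈ -6.5480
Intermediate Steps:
a = 3481 (a = (7 - 66)*(-59) = -59*(-59) = 3481)
j(H) = 12 + 5*H (j(H) = 7 + 5*(H + 1) = 7 + 5*(1 + H) = 7 + (5 + 5*H) = 12 + 5*H)
(-23134 + j(-119))/(X(156) + a) = (-23134 + (12 + 5*(-119)))/(141 + 3481) = (-23134 + (12 - 595))/3622 = (-23134 - 583)*(1/3622) = -23717*1/3622 = -23717/3622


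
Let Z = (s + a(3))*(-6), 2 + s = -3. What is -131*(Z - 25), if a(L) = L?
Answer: 1703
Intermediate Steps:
s = -5 (s = -2 - 3 = -5)
Z = 12 (Z = (-5 + 3)*(-6) = -2*(-6) = 12)
-131*(Z - 25) = -131*(12 - 25) = -131*(-13) = 1703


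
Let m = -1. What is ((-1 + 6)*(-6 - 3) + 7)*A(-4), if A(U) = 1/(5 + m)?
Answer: -19/2 ≈ -9.5000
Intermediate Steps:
A(U) = 1/4 (A(U) = 1/(5 - 1) = 1/4)
((-1 + 6)*(-6 - 3) + 7)*A(-4) = ((-1 + 6)*(-6 - 3) + 7)*(1/4) = (5*(-9) + 7)*(1/4) = (-45 + 7)*(1/4) = -38*1/4 = -19/2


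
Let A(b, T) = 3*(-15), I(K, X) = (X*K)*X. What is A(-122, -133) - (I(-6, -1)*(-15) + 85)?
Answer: -220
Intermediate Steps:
I(K, X) = K*X² (I(K, X) = (K*X)*X = K*X²)
A(b, T) = -45
A(-122, -133) - (I(-6, -1)*(-15) + 85) = -45 - (-6*(-1)²*(-15) + 85) = -45 - (-6*1*(-15) + 85) = -45 - (-6*(-15) + 85) = -45 - (90 + 85) = -45 - 1*175 = -45 - 175 = -220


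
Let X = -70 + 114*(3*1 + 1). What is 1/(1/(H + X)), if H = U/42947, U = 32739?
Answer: 16610281/42947 ≈ 386.76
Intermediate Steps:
X = 386 (X = -70 + 114*(3 + 1) = -70 + 114*4 = -70 + 456 = 386)
H = 32739/42947 ≈ 0.76231
1/(1/(H + X)) = 1/(1/(32739/42947 + 386)) = 1/(1/(16610281/42947)) = 1/(42947/16610281) = 16610281/42947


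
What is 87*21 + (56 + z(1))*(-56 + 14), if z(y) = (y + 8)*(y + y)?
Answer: -1281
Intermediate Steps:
z(y) = 2*y*(8 + y) (z(y) = (8 + y)*(2*y) = 2*y*(8 + y))
87*21 + (56 + z(1))*(-56 + 14) = 87*21 + (56 + 2*1*(8 + 1))*(-56 + 14) = 1827 + (56 + 2*1*9)*(-42) = 1827 + (56 + 18)*(-42) = 1827 + 74*(-42) = 1827 - 3108 = -1281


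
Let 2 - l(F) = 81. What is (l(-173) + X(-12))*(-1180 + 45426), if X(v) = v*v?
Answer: 2875990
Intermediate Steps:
X(v) = v**2
l(F) = -79 (l(F) = 2 - 1*81 = 2 - 81 = -79)
(l(-173) + X(-12))*(-1180 + 45426) = (-79 + (-12)**2)*(-1180 + 45426) = (-79 + 144)*44246 = 65*44246 = 2875990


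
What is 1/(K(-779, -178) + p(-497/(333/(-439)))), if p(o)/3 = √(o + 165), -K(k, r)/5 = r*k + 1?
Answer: -25652655/17785370228197 - 2*√2526434/17785370228197 ≈ -1.4425e-6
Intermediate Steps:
K(k, r) = -5 - 5*k*r (K(k, r) = -5*(r*k + 1) = -5*(k*r + 1) = -5*(1 + k*r) = -5 - 5*k*r)
p(o) = 3*√(165 + o) (p(o) = 3*√(o + 165) = 3*√(165 + o))
1/(K(-779, -178) + p(-497/(333/(-439)))) = 1/((-5 - 5*(-779)*(-178)) + 3*√(165 - 497/(333/(-439)))) = 1/((-5 - 693310) + 3*√(165 - 497/(333*(-1/439)))) = 1/(-693315 + 3*√(165 - 497/(-333/439))) = 1/(-693315 + 3*√(165 - 497*(-439/333))) = 1/(-693315 + 3*√(165 + 218183/333)) = 1/(-693315 + 3*√(273128/333)) = 1/(-693315 + 3*(2*√2526434/111)) = 1/(-693315 + 2*√2526434/37)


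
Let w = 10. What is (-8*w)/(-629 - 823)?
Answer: 20/363 ≈ 0.055096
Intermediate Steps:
(-8*w)/(-629 - 823) = (-8*10)/(-629 - 823) = -80/(-1452) = -80*(-1/1452) = 20/363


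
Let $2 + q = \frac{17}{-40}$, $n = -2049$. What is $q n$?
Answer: $\frac{198753}{40} \approx 4968.8$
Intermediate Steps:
$q = - \frac{97}{40}$ ($q = -2 + \frac{17}{-40} = -2 + 17 \left(- \frac{1}{40}\right) = -2 - \frac{17}{40} = - \frac{97}{40} \approx -2.425$)
$q n = \left(- \frac{97}{40}\right) \left(-2049\right) = \frac{198753}{40}$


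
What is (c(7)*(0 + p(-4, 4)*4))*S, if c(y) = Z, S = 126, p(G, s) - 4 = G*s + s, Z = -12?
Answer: 48384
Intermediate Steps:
p(G, s) = 4 + s + G*s (p(G, s) = 4 + (G*s + s) = 4 + (s + G*s) = 4 + s + G*s)
c(y) = -12
(c(7)*(0 + p(-4, 4)*4))*S = -12*(0 + (4 + 4 - 4*4)*4)*126 = -12*(0 + (4 + 4 - 16)*4)*126 = -12*(0 - 8*4)*126 = -12*(0 - 32)*126 = -12*(-32)*126 = 384*126 = 48384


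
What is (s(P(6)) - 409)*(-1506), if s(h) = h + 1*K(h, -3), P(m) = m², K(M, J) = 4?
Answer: 555714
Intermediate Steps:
s(h) = 4 + h (s(h) = h + 1*4 = h + 4 = 4 + h)
(s(P(6)) - 409)*(-1506) = ((4 + 6²) - 409)*(-1506) = ((4 + 36) - 409)*(-1506) = (40 - 409)*(-1506) = -369*(-1506) = 555714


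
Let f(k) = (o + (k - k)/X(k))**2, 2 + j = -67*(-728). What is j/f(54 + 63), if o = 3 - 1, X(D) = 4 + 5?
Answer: 24387/2 ≈ 12194.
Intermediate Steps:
X(D) = 9
o = 2
j = 48774 (j = -2 - 67*(-728) = -2 + 48776 = 48774)
f(k) = 4 (f(k) = (2 + (k - k)/9)**2 = (2 + 0*(1/9))**2 = (2 + 0)**2 = 2**2 = 4)
j/f(54 + 63) = 48774/4 = 48774*(1/4) = 24387/2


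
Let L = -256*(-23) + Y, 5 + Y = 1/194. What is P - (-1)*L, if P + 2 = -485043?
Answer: -92957427/194 ≈ -4.7916e+5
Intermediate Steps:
Y = -969/194 (Y = -5 + 1/194 = -969/194 ≈ -4.9948)
L = 1141303/194 (L = -256*(-23) - 969/194 = 5888 - 969/194 = 1141303/194 ≈ 5883.0)
P = -485045 (P = -2 - 485043 = -485045)
P - (-1)*L = -485045 - (-1)*1141303/194 = -485045 - 1*(-1141303/194) = -485045 + 1141303/194 = -92957427/194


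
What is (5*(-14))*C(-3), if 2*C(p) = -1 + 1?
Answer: 0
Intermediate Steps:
C(p) = 0 (C(p) = (-1 + 1)/2 = (½)*0 = 0)
(5*(-14))*C(-3) = (5*(-14))*0 = -70*0 = 0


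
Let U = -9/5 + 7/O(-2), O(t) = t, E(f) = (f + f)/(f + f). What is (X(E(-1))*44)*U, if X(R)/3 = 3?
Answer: -10494/5 ≈ -2098.8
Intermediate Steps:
E(f) = 1 (E(f) = (2*f)/((2*f)) = (2*f)*(1/(2*f)) = 1)
X(R) = 9 (X(R) = 3*3 = 9)
U = -53/10 (U = -9/5 + 7/(-2) = -9*⅕ + 7*(-½) = -9/5 - 7/2 = -53/10 ≈ -5.3000)
(X(E(-1))*44)*U = (9*44)*(-53/10) = 396*(-53/10) = -10494/5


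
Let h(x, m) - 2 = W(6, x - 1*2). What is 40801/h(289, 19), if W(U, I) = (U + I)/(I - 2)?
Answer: 11628285/863 ≈ 13474.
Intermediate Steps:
W(U, I) = (I + U)/(-2 + I)
h(x, m) = 2 + (4 + x)/(-4 + x) (h(x, m) = 2 + ((x - 1*2) + 6)/(-2 + (x - 1*2)) = 2 + ((x - 2) + 6)/(-2 + (x - 2)) = 2 + ((-2 + x) + 6)/(-2 + (-2 + x)) = 2 + (4 + x)/(-4 + x))
40801/h(289, 19) = 40801/(((-4 + 3*289)/(-4 + 289))) = 40801/(((-4 + 867)/285)) = 40801/(((1/285)*863)) = 40801/(863/285) = 40801*(285/863) = 11628285/863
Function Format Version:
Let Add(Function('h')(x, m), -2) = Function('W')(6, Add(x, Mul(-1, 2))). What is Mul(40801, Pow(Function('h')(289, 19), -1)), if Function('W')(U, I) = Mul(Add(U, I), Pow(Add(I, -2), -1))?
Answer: Rational(11628285, 863) ≈ 13474.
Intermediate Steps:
Function('W')(U, I) = Mul(Pow(Add(-2, I), -1), Add(I, U)) (Function('W')(U, I) = Mul(Add(I, U), Pow(Add(-2, I), -1)) = Mul(Pow(Add(-2, I), -1), Add(I, U)))
Function('h')(x, m) = Add(2, Mul(Pow(Add(-4, x), -1), Add(4, x))) (Function('h')(x, m) = Add(2, Mul(Pow(Add(-2, Add(x, Mul(-1, 2))), -1), Add(Add(x, Mul(-1, 2)), 6))) = Add(2, Mul(Pow(Add(-2, Add(x, -2)), -1), Add(Add(x, -2), 6))) = Add(2, Mul(Pow(Add(-2, Add(-2, x)), -1), Add(Add(-2, x), 6))) = Add(2, Mul(Pow(Add(-4, x), -1), Add(4, x))))
Mul(40801, Pow(Function('h')(289, 19), -1)) = Mul(40801, Pow(Mul(Pow(Add(-4, 289), -1), Add(-4, Mul(3, 289))), -1)) = Mul(40801, Pow(Mul(Pow(285, -1), Add(-4, 867)), -1)) = Mul(40801, Pow(Mul(Rational(1, 285), 863), -1)) = Mul(40801, Pow(Rational(863, 285), -1)) = Mul(40801, Rational(285, 863)) = Rational(11628285, 863)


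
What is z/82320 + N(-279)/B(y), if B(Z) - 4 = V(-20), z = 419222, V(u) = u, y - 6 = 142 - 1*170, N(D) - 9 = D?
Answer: 452093/20580 ≈ 21.968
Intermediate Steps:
N(D) = 9 + D
y = -22 (y = 6 + (142 - 1*170) = 6 + (142 - 170) = 6 - 28 = -22)
B(Z) = -16 (B(Z) = 4 - 20 = -16)
z/82320 + N(-279)/B(y) = 419222/82320 + (9 - 279)/(-16) = 419222*(1/82320) - 270*(-1/16) = 209611/41160 + 135/8 = 452093/20580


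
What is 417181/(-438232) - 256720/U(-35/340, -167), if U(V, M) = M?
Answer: 112433249813/73184744 ≈ 1536.3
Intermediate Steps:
417181/(-438232) - 256720/U(-35/340, -167) = 417181/(-438232) - 256720/(-167) = 417181*(-1/438232) - 256720*(-1/167) = -417181/438232 + 256720/167 = 112433249813/73184744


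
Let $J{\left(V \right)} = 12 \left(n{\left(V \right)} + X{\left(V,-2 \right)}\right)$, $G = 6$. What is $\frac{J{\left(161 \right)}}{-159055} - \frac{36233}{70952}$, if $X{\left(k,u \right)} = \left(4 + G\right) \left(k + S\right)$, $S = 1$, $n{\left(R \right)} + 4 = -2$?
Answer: $- \frac{7137238151}{11285270360} \approx -0.63244$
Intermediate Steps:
$n{\left(R \right)} = -6$ ($n{\left(R \right)} = -4 - 2 = -6$)
$X{\left(k,u \right)} = 10 + 10 k$ ($X{\left(k,u \right)} = \left(4 + 6\right) \left(k + 1\right) = 10 \left(1 + k\right) = 10 + 10 k$)
$J{\left(V \right)} = 48 + 120 V$ ($J{\left(V \right)} = 12 \left(-6 + \left(10 + 10 V\right)\right) = 12 \left(4 + 10 V\right) = 48 + 120 V$)
$\frac{J{\left(161 \right)}}{-159055} - \frac{36233}{70952} = \frac{48 + 120 \cdot 161}{-159055} - \frac{36233}{70952} = \left(48 + 19320\right) \left(- \frac{1}{159055}\right) - \frac{36233}{70952} = 19368 \left(- \frac{1}{159055}\right) - \frac{36233}{70952} = - \frac{19368}{159055} - \frac{36233}{70952} = - \frac{7137238151}{11285270360}$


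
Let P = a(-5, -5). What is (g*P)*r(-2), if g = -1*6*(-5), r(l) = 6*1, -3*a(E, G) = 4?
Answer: -240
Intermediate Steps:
a(E, G) = -4/3 (a(E, G) = -⅓*4 = -4/3)
r(l) = 6
P = -4/3 ≈ -1.3333
g = 30 (g = -6*(-5) = 30)
(g*P)*r(-2) = (30*(-4/3))*6 = -40*6 = -240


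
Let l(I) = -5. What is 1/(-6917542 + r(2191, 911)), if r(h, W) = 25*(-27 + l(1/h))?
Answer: -1/6918342 ≈ -1.4454e-7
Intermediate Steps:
r(h, W) = -800 (r(h, W) = 25*(-27 - 5) = 25*(-32) = -800)
1/(-6917542 + r(2191, 911)) = 1/(-6917542 - 800) = 1/(-6918342) = -1/6918342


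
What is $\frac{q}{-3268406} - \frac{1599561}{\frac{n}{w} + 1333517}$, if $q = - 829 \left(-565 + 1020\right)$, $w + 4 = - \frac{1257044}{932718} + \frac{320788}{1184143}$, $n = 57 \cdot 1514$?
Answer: $- \frac{1658130154668239353307134}{1507957605849589333749881} \approx -1.0996$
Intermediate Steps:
$n = 86298$
$w = - \frac{2803600537102}{552235745337}$ ($w = -4 + \left(- \frac{1257044}{932718} + \frac{320788}{1184143}\right) = -4 + \left(\left(-1257044\right) \frac{1}{932718} + 320788 \cdot \frac{1}{1184143}\right) = -4 + \left(- \frac{628522}{466359} + \frac{320788}{1184143}\right) = -4 - \frac{594657555754}{552235745337} = - \frac{2803600537102}{552235745337} \approx -5.0768$)
$q = -377195$ ($q = \left(-829\right) 455 = -377195$)
$\frac{q}{-3268406} - \frac{1599561}{\frac{n}{w} + 1333517} = - \frac{377195}{-3268406} - \frac{1599561}{\frac{86298}{- \frac{2803600537102}{552235745337}} + 1333517} = \left(-377195\right) \left(- \frac{1}{3268406}\right) - \frac{1599561}{86298 \left(- \frac{552235745337}{2803600537102}\right) + 1333517} = \frac{377195}{3268406} - \frac{1599561}{- \frac{23828420175546213}{1401800268551} + 1333517} = \frac{377195}{3268406} - \frac{1599561}{\frac{1845496068541777654}{1401800268551}} = \frac{377195}{3268406} - \frac{2242265039363706111}{1845496068541777654} = - \frac{1658130154668239353307134}{1507957605849589333749881}$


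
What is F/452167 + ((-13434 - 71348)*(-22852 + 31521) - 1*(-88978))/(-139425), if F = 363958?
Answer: 22156134946414/4202892265 ≈ 5271.6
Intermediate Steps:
F/452167 + ((-13434 - 71348)*(-22852 + 31521) - 1*(-88978))/(-139425) = 363958/452167 + ((-13434 - 71348)*(-22852 + 31521) - 1*(-88978))/(-139425) = 363958*(1/452167) + (-84782*8669 + 88978)*(-1/139425) = 363958/452167 + (-734975158 + 88978)*(-1/139425) = 363958/452167 - 734886180*(-1/139425) = 363958/452167 + 48992412/9295 = 22156134946414/4202892265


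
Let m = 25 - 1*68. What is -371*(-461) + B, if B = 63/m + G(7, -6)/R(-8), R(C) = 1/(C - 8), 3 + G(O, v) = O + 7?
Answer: 7346702/43 ≈ 1.7085e+5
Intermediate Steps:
m = -43 (m = 25 - 68 = -43)
G(O, v) = 4 + O (G(O, v) = -3 + (O + 7) = -3 + (7 + O) = 4 + O)
R(C) = 1/(-8 + C)
B = -7631/43 (B = 63/(-43) + (4 + 7)/(1/(-8 - 8)) = 63*(-1/43) + 11/(1/(-16)) = -63/43 + 11/(-1/16) = -63/43 + 11*(-16) = -63/43 - 176 = -7631/43 ≈ -177.47)
-371*(-461) + B = -371*(-461) - 7631/43 = 171031 - 7631/43 = 7346702/43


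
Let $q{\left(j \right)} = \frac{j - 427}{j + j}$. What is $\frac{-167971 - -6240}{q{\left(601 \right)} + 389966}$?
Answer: $- \frac{97200331}{234369653} \approx -0.41473$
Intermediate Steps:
$q{\left(j \right)} = \frac{-427 + j}{2 j}$
$\frac{-167971 - -6240}{q{\left(601 \right)} + 389966} = \frac{-167971 - -6240}{\frac{-427 + 601}{2 \cdot 601} + 389966} = \frac{-167971 + \left(-260 + 6500\right)}{\frac{1}{2} \cdot \frac{1}{601} \cdot 174 + 389966} = \frac{-167971 + 6240}{\frac{87}{601} + 389966} = - \frac{161731}{\frac{234369653}{601}} = \left(-161731\right) \frac{601}{234369653} = - \frac{97200331}{234369653}$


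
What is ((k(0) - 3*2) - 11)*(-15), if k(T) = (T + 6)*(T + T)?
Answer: 255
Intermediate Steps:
k(T) = 2*T*(6 + T) (k(T) = (6 + T)*(2*T) = 2*T*(6 + T))
((k(0) - 3*2) - 11)*(-15) = ((2*0*(6 + 0) - 3*2) - 11)*(-15) = ((2*0*6 - 6) - 11)*(-15) = ((0 - 6) - 11)*(-15) = (-6 - 11)*(-15) = -17*(-15) = 255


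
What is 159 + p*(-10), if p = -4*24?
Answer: 1119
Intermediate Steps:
p = -96
159 + p*(-10) = 159 - 96*(-10) = 159 + 960 = 1119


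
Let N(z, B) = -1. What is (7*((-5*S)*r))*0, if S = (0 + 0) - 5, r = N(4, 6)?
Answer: 0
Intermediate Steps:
r = -1
S = -5 (S = 0 - 5 = -5)
(7*((-5*S)*r))*0 = (7*(-5*(-5)*(-1)))*0 = (7*(25*(-1)))*0 = (7*(-25))*0 = -175*0 = 0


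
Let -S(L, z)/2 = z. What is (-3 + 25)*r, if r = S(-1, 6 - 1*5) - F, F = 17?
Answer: -418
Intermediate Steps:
S(L, z) = -2*z
r = -19 (r = -2*(6 - 1*5) - 1*17 = -2*(6 - 5) - 17 = -2*1 - 17 = -2 - 17 = -19)
(-3 + 25)*r = (-3 + 25)*(-19) = 22*(-19) = -418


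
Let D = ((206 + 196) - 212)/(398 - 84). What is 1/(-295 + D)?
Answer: -157/46220 ≈ -0.0033968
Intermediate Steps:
D = 95/157 (D = (402 - 212)/314 = 190*(1/314) = 95/157 ≈ 0.60510)
1/(-295 + D) = 1/(-295 + 95/157) = 1/(-46220/157) = -157/46220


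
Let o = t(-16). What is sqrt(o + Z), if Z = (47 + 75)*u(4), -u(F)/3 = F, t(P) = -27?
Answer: I*sqrt(1491) ≈ 38.613*I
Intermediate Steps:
u(F) = -3*F
o = -27
Z = -1464 (Z = (47 + 75)*(-3*4) = 122*(-12) = -1464)
sqrt(o + Z) = sqrt(-27 - 1464) = sqrt(-1491) = I*sqrt(1491)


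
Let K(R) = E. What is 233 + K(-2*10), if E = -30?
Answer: 203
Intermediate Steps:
K(R) = -30
233 + K(-2*10) = 233 - 30 = 203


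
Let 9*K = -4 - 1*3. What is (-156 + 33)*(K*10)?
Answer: 2870/3 ≈ 956.67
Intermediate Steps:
K = -7/9 (K = (-4 - 1*3)/9 = (-4 - 3)/9 = (1/9)*(-7) = -7/9 ≈ -0.77778)
(-156 + 33)*(K*10) = (-156 + 33)*(-7/9*10) = -123*(-70/9) = 2870/3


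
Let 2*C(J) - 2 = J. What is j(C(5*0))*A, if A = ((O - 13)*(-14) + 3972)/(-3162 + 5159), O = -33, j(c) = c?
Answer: 4616/1997 ≈ 2.3115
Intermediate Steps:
C(J) = 1 + J/2
A = 4616/1997 (A = ((-33 - 13)*(-14) + 3972)/(-3162 + 5159) = (-46*(-14) + 3972)/1997 = (644 + 3972)*(1/1997) = 4616*(1/1997) = 4616/1997 ≈ 2.3115)
j(C(5*0))*A = (1 + (5*0)/2)*(4616/1997) = (1 + (½)*0)*(4616/1997) = (1 + 0)*(4616/1997) = 1*(4616/1997) = 4616/1997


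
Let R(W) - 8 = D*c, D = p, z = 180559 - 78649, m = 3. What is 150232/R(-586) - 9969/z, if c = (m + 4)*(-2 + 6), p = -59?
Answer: -1277211013/13961670 ≈ -91.480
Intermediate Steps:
z = 101910
D = -59
c = 28 (c = (3 + 4)*(-2 + 6) = 7*4 = 28)
R(W) = -1644 (R(W) = 8 - 59*28 = 8 - 1652 = -1644)
150232/R(-586) - 9969/z = 150232/(-1644) - 9969/101910 = 150232*(-1/1644) - 9969*1/101910 = -37558/411 - 3323/33970 = -1277211013/13961670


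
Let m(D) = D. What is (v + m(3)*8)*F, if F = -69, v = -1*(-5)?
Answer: -2001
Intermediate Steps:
v = 5
(v + m(3)*8)*F = (5 + 3*8)*(-69) = (5 + 24)*(-69) = 29*(-69) = -2001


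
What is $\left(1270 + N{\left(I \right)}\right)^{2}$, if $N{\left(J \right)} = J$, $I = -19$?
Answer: $1565001$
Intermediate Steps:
$\left(1270 + N{\left(I \right)}\right)^{2} = \left(1270 - 19\right)^{2} = 1251^{2} = 1565001$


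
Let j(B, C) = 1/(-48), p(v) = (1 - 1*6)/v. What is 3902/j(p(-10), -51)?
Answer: -187296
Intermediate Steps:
p(v) = -5/v (p(v) = (1 - 6)/v = -5/v)
j(B, C) = -1/48
3902/j(p(-10), -51) = 3902/(-1/48) = 3902*(-48) = -187296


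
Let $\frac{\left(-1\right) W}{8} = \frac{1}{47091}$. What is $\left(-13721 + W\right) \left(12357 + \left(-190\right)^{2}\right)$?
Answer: $- \frac{31309793689883}{47091} \approx -6.6488 \cdot 10^{8}$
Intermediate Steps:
$W = - \frac{8}{47091} \approx -0.00016988$
$\left(-13721 + W\right) \left(12357 + \left(-190\right)^{2}\right) = \left(-13721 - \frac{8}{47091}\right) \left(12357 + \left(-190\right)^{2}\right) = - \frac{646135619 \left(12357 + 36100\right)}{47091} = \left(- \frac{646135619}{47091}\right) 48457 = - \frac{31309793689883}{47091}$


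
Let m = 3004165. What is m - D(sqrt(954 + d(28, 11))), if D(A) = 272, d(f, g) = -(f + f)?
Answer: 3003893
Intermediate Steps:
d(f, g) = -2*f
m - D(sqrt(954 + d(28, 11))) = 3004165 - 1*272 = 3004165 - 272 = 3003893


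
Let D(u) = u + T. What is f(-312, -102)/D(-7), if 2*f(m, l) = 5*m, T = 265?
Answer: -130/43 ≈ -3.0233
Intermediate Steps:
f(m, l) = 5*m/2 (f(m, l) = (5*m)/2 = 5*m/2)
D(u) = 265 + u (D(u) = u + 265 = 265 + u)
f(-312, -102)/D(-7) = ((5/2)*(-312))/(265 - 7) = -780/258 = -780*1/258 = -130/43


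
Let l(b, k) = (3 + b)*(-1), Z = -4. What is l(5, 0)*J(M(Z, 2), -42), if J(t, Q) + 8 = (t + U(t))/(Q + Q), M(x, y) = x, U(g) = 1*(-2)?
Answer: 444/7 ≈ 63.429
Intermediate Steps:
U(g) = -2
l(b, k) = -3 - b
J(t, Q) = -8 + (-2 + t)/(2*Q) (J(t, Q) = -8 + (t - 2)/(Q + Q) = -8 + (-2 + t)/((2*Q)) = -8 + (-2 + t)*(1/(2*Q)) = -8 + (-2 + t)/(2*Q))
l(5, 0)*J(M(Z, 2), -42) = (-3 - 1*5)*((½)*(-2 - 4 - 16*(-42))/(-42)) = (-3 - 5)*((½)*(-1/42)*(-2 - 4 + 672)) = -4*(-1)*666/42 = -8*(-111/14) = 444/7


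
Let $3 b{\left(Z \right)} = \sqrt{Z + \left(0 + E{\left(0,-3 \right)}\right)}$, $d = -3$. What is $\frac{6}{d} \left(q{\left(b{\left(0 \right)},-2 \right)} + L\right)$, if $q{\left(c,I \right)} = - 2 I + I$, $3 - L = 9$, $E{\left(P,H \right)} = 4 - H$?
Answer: $8$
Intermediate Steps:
$L = -6$ ($L = 3 - 9 = -6$)
$b{\left(Z \right)} = \frac{\sqrt{7 + Z}}{3}$ ($b{\left(Z \right)} = \frac{\sqrt{Z + \left(0 + \left(4 - -3\right)\right)}}{3} = \frac{\sqrt{Z + \left(0 + \left(4 + 3\right)\right)}}{3} = \frac{\sqrt{Z + \left(0 + 7\right)}}{3} = \frac{\sqrt{Z + 7}}{3} = \frac{\sqrt{7 + Z}}{3}$)
$q{\left(c,I \right)} = - I$
$\frac{6}{d} \left(q{\left(b{\left(0 \right)},-2 \right)} + L\right) = \frac{6}{-3} \left(\left(-1\right) \left(-2\right) - 6\right) = 6 \left(- \frac{1}{3}\right) \left(2 - 6\right) = \left(-2\right) \left(-4\right) = 8$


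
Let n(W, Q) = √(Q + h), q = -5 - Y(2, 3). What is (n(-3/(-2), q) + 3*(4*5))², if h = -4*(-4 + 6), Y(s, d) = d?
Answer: 3584 + 480*I ≈ 3584.0 + 480.0*I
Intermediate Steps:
h = -8 (h = -4*2 = -8)
q = -8 (q = -5 - 1*3 = -5 - 3 = -8)
n(W, Q) = √(-8 + Q) (n(W, Q) = √(Q - 8) = √(-8 + Q))
(n(-3/(-2), q) + 3*(4*5))² = (√(-8 - 8) + 3*(4*5))² = (√(-16) + 3*20)² = (4*I + 60)² = (60 + 4*I)²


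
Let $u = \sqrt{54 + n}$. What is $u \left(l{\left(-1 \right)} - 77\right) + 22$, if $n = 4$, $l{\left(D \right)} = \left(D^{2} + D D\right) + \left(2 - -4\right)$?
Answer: $22 - 69 \sqrt{58} \approx -503.49$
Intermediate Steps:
$l{\left(D \right)} = 6 + 2 D^{2}$ ($l{\left(D \right)} = \left(D^{2} + D^{2}\right) + \left(2 + 4\right) = 2 D^{2} + 6 = 6 + 2 D^{2}$)
$u = \sqrt{58}$ ($u = \sqrt{54 + 4} = \sqrt{58} \approx 7.6158$)
$u \left(l{\left(-1 \right)} - 77\right) + 22 = \sqrt{58} \left(\left(6 + 2 \left(-1\right)^{2}\right) - 77\right) + 22 = \sqrt{58} \left(\left(6 + 2 \cdot 1\right) - 77\right) + 22 = \sqrt{58} \left(\left(6 + 2\right) - 77\right) + 22 = \sqrt{58} \left(8 - 77\right) + 22 = \sqrt{58} \left(-69\right) + 22 = - 69 \sqrt{58} + 22 = 22 - 69 \sqrt{58}$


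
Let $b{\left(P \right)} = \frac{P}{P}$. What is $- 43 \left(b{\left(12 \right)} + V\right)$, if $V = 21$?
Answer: $-946$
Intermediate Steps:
$b{\left(P \right)} = 1$
$- 43 \left(b{\left(12 \right)} + V\right) = - 43 \left(1 + 21\right) = \left(-43\right) 22 = -946$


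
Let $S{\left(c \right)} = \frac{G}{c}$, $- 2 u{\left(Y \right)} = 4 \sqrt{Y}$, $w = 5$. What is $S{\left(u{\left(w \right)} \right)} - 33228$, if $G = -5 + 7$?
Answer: $-33228 - \frac{\sqrt{5}}{5} \approx -33228.0$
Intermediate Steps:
$G = 2$
$u{\left(Y \right)} = - 2 \sqrt{Y}$ ($u{\left(Y \right)} = - \frac{4 \sqrt{Y}}{2} = - 2 \sqrt{Y}$)
$S{\left(c \right)} = \frac{2}{c}$
$S{\left(u{\left(w \right)} \right)} - 33228 = \frac{2}{\left(-2\right) \sqrt{5}} - 33228 = 2 \left(- \frac{\sqrt{5}}{10}\right) - 33228 = - \frac{\sqrt{5}}{5} - 33228 = -33228 - \frac{\sqrt{5}}{5}$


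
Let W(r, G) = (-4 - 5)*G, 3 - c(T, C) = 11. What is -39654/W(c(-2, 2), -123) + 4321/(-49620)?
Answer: -73052401/2034420 ≈ -35.908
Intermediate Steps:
c(T, C) = -8 (c(T, C) = 3 - 1*11 = 3 - 11 = -8)
W(r, G) = -9*G
-39654/W(c(-2, 2), -123) + 4321/(-49620) = -39654/((-9*(-123))) + 4321/(-49620) = -39654/1107 + 4321*(-1/49620) = -39654*1/1107 - 4321/49620 = -4406/123 - 4321/49620 = -73052401/2034420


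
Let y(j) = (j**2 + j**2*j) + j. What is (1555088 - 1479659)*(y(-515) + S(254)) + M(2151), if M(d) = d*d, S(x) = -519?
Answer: -10282980820635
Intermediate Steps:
y(j) = j + j**2 + j**3 (y(j) = (j**2 + j**3) + j = j + j**2 + j**3)
M(d) = d**2
(1555088 - 1479659)*(y(-515) + S(254)) + M(2151) = (1555088 - 1479659)*(-515*(1 - 515 + (-515)**2) - 519) + 2151**2 = 75429*(-515*(1 - 515 + 265225) - 519) + 4626801 = 75429*(-515*264711 - 519) + 4626801 = 75429*(-136326165 - 519) + 4626801 = 75429*(-136326684) + 4626801 = -10282985447436 + 4626801 = -10282980820635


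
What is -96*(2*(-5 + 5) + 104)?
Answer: -9984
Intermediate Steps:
-96*(2*(-5 + 5) + 104) = -96*(2*0 + 104) = -96*(0 + 104) = -96*104 = -9984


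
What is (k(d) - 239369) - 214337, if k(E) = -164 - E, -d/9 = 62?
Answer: -453312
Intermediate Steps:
d = -558 (d = -9*62 = -558)
(k(d) - 239369) - 214337 = ((-164 - 1*(-558)) - 239369) - 214337 = ((-164 + 558) - 239369) - 214337 = (394 - 239369) - 214337 = -238975 - 214337 = -453312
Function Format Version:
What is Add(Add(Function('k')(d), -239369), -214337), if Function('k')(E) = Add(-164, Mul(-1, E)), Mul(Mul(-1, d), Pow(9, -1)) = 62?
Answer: -453312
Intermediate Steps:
d = -558 (d = Mul(-9, 62) = -558)
Add(Add(Function('k')(d), -239369), -214337) = Add(Add(Add(-164, Mul(-1, -558)), -239369), -214337) = Add(Add(Add(-164, 558), -239369), -214337) = Add(Add(394, -239369), -214337) = Add(-238975, -214337) = -453312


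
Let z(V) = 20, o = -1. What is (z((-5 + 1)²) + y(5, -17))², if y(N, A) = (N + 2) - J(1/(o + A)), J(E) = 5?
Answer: 484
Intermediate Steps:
y(N, A) = -3 + N (y(N, A) = (N + 2) - 1*5 = (2 + N) - 5 = -3 + N)
(z((-5 + 1)²) + y(5, -17))² = (20 + (-3 + 5))² = (20 + 2)² = 22² = 484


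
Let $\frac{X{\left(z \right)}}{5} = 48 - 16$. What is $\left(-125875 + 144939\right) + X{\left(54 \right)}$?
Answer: $19224$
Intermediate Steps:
$X{\left(z \right)} = 160$ ($X{\left(z \right)} = 5 \left(48 - 16\right) = 5 \cdot 32 = 160$)
$\left(-125875 + 144939\right) + X{\left(54 \right)} = \left(-125875 + 144939\right) + 160 = 19064 + 160 = 19224$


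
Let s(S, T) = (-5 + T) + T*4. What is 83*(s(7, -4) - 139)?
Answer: -13612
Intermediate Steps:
s(S, T) = -5 + 5*T (s(S, T) = (-5 + T) + 4*T = -5 + 5*T)
83*(s(7, -4) - 139) = 83*((-5 + 5*(-4)) - 139) = 83*((-5 - 20) - 139) = 83*(-25 - 139) = 83*(-164) = -13612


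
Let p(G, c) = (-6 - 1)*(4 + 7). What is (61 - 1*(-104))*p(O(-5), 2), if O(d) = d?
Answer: -12705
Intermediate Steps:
p(G, c) = -77 (p(G, c) = -7*11 = -77)
(61 - 1*(-104))*p(O(-5), 2) = (61 - 1*(-104))*(-77) = (61 + 104)*(-77) = 165*(-77) = -12705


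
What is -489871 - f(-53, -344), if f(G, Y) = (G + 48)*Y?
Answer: -491591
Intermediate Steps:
f(G, Y) = Y*(48 + G) (f(G, Y) = (48 + G)*Y = Y*(48 + G))
-489871 - f(-53, -344) = -489871 - (-344)*(48 - 53) = -489871 - (-344)*(-5) = -489871 - 1*1720 = -489871 - 1720 = -491591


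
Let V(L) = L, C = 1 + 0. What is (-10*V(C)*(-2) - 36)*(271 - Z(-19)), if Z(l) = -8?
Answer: -4464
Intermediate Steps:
C = 1
(-10*V(C)*(-2) - 36)*(271 - Z(-19)) = (-10*1*(-2) - 36)*(271 - 1*(-8)) = (-10*(-2) - 36)*(271 + 8) = (20 - 36)*279 = -16*279 = -4464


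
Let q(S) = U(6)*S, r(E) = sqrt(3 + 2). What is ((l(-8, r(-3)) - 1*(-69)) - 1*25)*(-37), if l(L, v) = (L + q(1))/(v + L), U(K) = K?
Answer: -96644/59 - 74*sqrt(5)/59 ≈ -1640.8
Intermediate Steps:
r(E) = sqrt(5)
q(S) = 6*S
l(L, v) = (6 + L)/(L + v) (l(L, v) = (L + 6*1)/(v + L) = (L + 6)/(L + v) = (6 + L)/(L + v))
((l(-8, r(-3)) - 1*(-69)) - 1*25)*(-37) = (((6 - 8)/(-8 + sqrt(5)) - 1*(-69)) - 1*25)*(-37) = ((-2/(-8 + sqrt(5)) + 69) - 25)*(-37) = ((69 - 2/(-8 + sqrt(5))) - 25)*(-37) = (44 - 2/(-8 + sqrt(5)))*(-37) = -1628 + 74/(-8 + sqrt(5))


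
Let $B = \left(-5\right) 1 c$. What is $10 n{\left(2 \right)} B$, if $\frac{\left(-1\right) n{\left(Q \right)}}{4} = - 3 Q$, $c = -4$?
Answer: $4800$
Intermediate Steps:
$B = 20$ ($B = \left(-5\right) 1 \left(-4\right) = \left(-5\right) \left(-4\right) = 20$)
$n{\left(Q \right)} = 12 Q$ ($n{\left(Q \right)} = - 4 \left(- 3 Q\right) = 12 Q$)
$10 n{\left(2 \right)} B = 10 \cdot 12 \cdot 2 \cdot 20 = 10 \cdot 24 \cdot 20 = 240 \cdot 20 = 4800$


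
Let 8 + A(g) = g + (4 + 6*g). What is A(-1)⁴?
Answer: 14641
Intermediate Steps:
A(g) = -4 + 7*g (A(g) = -8 + (g + (4 + 6*g)) = -8 + (4 + 7*g) = -4 + 7*g)
A(-1)⁴ = (-4 + 7*(-1))⁴ = (-4 - 7)⁴ = (-11)⁴ = 14641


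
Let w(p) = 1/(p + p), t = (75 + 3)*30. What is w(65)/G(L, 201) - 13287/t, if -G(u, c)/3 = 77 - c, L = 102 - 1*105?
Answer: -274597/48360 ≈ -5.6782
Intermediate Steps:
L = -3 (L = 102 - 105 = -3)
t = 2340 (t = 78*30 = 2340)
w(p) = 1/(2*p)
G(u, c) = -231 + 3*c (G(u, c) = -3*(77 - c) = -231 + 3*c)
w(65)/G(L, 201) - 13287/t = ((½)/65)/(-231 + 3*201) - 13287/2340 = ((½)*(1/65))/(-231 + 603) - 13287*1/2340 = (1/130)/372 - 4429/780 = (1/130)*(1/372) - 4429/780 = 1/48360 - 4429/780 = -274597/48360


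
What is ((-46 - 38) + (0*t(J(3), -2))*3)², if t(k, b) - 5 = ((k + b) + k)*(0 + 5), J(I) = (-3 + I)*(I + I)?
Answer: 7056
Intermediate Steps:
J(I) = 2*I*(-3 + I) (J(I) = (-3 + I)*(2*I) = 2*I*(-3 + I))
t(k, b) = 5 + 5*b + 10*k (t(k, b) = 5 + ((k + b) + k)*(0 + 5) = 5 + ((b + k) + k)*5 = 5 + (b + 2*k)*5 = 5 + (5*b + 10*k) = 5 + 5*b + 10*k)
((-46 - 38) + (0*t(J(3), -2))*3)² = ((-46 - 38) + (0*(5 + 5*(-2) + 10*(2*3*(-3 + 3))))*3)² = (-84 + (0*(5 - 10 + 10*(2*3*0)))*3)² = (-84 + (0*(5 - 10 + 10*0))*3)² = (-84 + (0*(5 - 10 + 0))*3)² = (-84 + (0*(-5))*3)² = (-84 + 0*3)² = (-84 + 0)² = (-84)² = 7056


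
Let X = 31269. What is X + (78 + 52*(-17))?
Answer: 30463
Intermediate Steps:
X + (78 + 52*(-17)) = 31269 + (78 + 52*(-17)) = 31269 + (78 - 884) = 31269 - 806 = 30463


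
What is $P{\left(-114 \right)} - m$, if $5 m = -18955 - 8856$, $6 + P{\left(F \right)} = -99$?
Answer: $\frac{27286}{5} \approx 5457.2$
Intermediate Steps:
$P{\left(F \right)} = -105$ ($P{\left(F \right)} = -6 - 99 = -105$)
$m = - \frac{27811}{5}$ ($m = \frac{-18955 - 8856}{5} = \frac{1}{5} \left(-27811\right) = - \frac{27811}{5} \approx -5562.2$)
$P{\left(-114 \right)} - m = -105 - - \frac{27811}{5} = -105 + \frac{27811}{5} = \frac{27286}{5}$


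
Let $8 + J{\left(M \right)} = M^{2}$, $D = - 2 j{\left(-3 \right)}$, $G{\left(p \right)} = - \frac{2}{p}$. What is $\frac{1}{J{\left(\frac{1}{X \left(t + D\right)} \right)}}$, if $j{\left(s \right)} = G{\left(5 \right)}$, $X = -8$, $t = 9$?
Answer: $- \frac{153664}{1229287} \approx -0.125$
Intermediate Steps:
$j{\left(s \right)} = - \frac{2}{5}$
$D = \frac{4}{5}$ ($D = \left(-2\right) \left(- \frac{2}{5}\right) = \frac{4}{5} \approx 0.8$)
$J{\left(M \right)} = -8 + M^{2}$
$\frac{1}{J{\left(\frac{1}{X \left(t + D\right)} \right)}} = \frac{1}{-8 + \left(\frac{1}{\left(-8\right) \left(9 + \frac{4}{5}\right)}\right)^{2}} = \frac{1}{-8 + \left(\frac{1}{\left(-8\right) \frac{49}{5}}\right)^{2}} = \frac{1}{-8 + \left(\frac{1}{- \frac{392}{5}}\right)^{2}} = \frac{1}{-8 + \left(- \frac{5}{392}\right)^{2}} = \frac{1}{-8 + \frac{25}{153664}} = \frac{1}{- \frac{1229287}{153664}} = - \frac{153664}{1229287}$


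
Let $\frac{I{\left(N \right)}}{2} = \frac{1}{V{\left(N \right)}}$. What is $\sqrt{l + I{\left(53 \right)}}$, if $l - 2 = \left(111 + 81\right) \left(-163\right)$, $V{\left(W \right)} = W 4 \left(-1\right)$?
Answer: $\frac{i \sqrt{351619490}}{106} \approx 176.9 i$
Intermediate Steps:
$V{\left(W \right)} = - 4 W$ ($V{\left(W \right)} = 4 W \left(-1\right) = - 4 W$)
$l = -31294$ ($l = 2 + \left(111 + 81\right) \left(-163\right) = 2 + 192 \left(-163\right) = 2 - 31296 = -31294$)
$I{\left(N \right)} = - \frac{1}{2 N}$ ($I{\left(N \right)} = \frac{2}{\left(-4\right) N} = 2 \left(- \frac{1}{4 N}\right) = - \frac{1}{2 N}$)
$\sqrt{l + I{\left(53 \right)}} = \sqrt{-31294 - \frac{1}{2 \cdot 53}} = \sqrt{-31294 - \frac{1}{106}} = \sqrt{- \frac{3317165}{106}} = \frac{i \sqrt{351619490}}{106}$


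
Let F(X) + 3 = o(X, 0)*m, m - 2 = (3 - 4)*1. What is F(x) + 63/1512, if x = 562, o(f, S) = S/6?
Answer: -71/24 ≈ -2.9583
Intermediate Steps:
o(f, S) = S/6 (o(f, S) = S*(1/6) = S/6)
m = 1 (m = 2 + (3 - 4)*1 = 2 - 1*1 = 2 - 1 = 1)
F(X) = -3 (F(X) = -3 + ((1/6)*0)*1 = -3 + 0*1 = -3 + 0 = -3)
F(x) + 63/1512 = -3 + 63/1512 = -3 + 63*(1/1512) = -3 + 1/24 = -71/24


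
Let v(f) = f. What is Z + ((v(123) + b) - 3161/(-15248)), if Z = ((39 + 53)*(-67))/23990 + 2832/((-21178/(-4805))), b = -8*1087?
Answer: -15359216323586969/1936725558640 ≈ -7930.5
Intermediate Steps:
b = -8696
Z = 81579905302/127015055 (Z = (92*(-67))*(1/23990) + 2832/((-21178*(-1/4805))) = -6164*1/23990 + 2832/(21178/4805) = -3082/11995 + 2832*(4805/21178) = -3082/11995 + 6803880/10589 = 81579905302/127015055 ≈ 642.29)
Z + ((v(123) + b) - 3161/(-15248)) = 81579905302/127015055 + ((123 - 8696) - 3161/(-15248)) = 81579905302/127015055 + (-8573 - 3161*(-1/15248)) = 81579905302/127015055 + (-8573 + 3161/15248) = 81579905302/127015055 - 130717943/15248 = -15359216323586969/1936725558640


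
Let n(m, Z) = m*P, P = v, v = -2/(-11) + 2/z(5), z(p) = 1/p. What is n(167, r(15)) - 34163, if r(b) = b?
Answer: -357089/11 ≈ -32463.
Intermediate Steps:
z(p) = 1/p
v = 112/11 (v = -2/(-11) + 2/(1/5) = -2*(-1/11) + 2/(⅕) = 2/11 + 2*5 = 2/11 + 10 = 112/11 ≈ 10.182)
P = 112/11 ≈ 10.182
n(m, Z) = 112*m/11 (n(m, Z) = m*(112/11) = 112*m/11)
n(167, r(15)) - 34163 = (112/11)*167 - 34163 = 18704/11 - 34163 = -357089/11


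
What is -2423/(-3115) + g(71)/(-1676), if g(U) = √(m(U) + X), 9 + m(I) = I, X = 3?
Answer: 2423/3115 - √65/1676 ≈ 0.77304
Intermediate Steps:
m(I) = -9 + I
g(U) = √(-6 + U) (g(U) = √((-9 + U) + 3) = √(-6 + U))
-2423/(-3115) + g(71)/(-1676) = -2423/(-3115) + √(-6 + 71)/(-1676) = -2423*(-1/3115) + √65*(-1/1676) = 2423/3115 - √65/1676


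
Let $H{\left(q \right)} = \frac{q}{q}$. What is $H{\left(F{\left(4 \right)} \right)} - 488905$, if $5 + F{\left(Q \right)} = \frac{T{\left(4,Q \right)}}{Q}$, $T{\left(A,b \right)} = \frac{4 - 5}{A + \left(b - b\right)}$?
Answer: $-488904$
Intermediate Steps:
$T{\left(A,b \right)} = - \frac{1}{A}$ ($T{\left(A,b \right)} = - \frac{1}{A + 0} = - \frac{1}{A}$)
$F{\left(Q \right)} = -5 - \frac{1}{4 Q}$ ($F{\left(Q \right)} = -5 + \frac{\left(-1\right) \frac{1}{4}}{Q} = -5 - \frac{1}{4 Q}$)
$H{\left(q \right)} = 1$
$H{\left(F{\left(4 \right)} \right)} - 488905 = 1 - 488905 = -488904$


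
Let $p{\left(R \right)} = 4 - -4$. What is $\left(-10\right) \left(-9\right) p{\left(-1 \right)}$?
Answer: $720$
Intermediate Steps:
$p{\left(R \right)} = 8$ ($p{\left(R \right)} = 4 + 4 = 8$)
$\left(-10\right) \left(-9\right) p{\left(-1 \right)} = \left(-10\right) \left(-9\right) 8 = 90 \cdot 8 = 720$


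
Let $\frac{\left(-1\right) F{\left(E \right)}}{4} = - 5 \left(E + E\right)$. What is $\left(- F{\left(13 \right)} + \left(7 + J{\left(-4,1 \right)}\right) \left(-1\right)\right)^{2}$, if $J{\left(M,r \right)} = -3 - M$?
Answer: $278784$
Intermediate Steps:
$F{\left(E \right)} = 40 E$ ($F{\left(E \right)} = - 4 \left(- 5 \left(E + E\right)\right) = - 4 \left(- 5 \cdot 2 E\right) = - 4 \left(- 10 E\right) = 40 E$)
$\left(- F{\left(13 \right)} + \left(7 + J{\left(-4,1 \right)}\right) \left(-1\right)\right)^{2} = \left(- 40 \cdot 13 + \left(7 - -1\right) \left(-1\right)\right)^{2} = \left(\left(-1\right) 520 + \left(7 + \left(-3 + 4\right)\right) \left(-1\right)\right)^{2} = \left(-520 + \left(7 + 1\right) \left(-1\right)\right)^{2} = \left(-520 + 8 \left(-1\right)\right)^{2} = \left(-520 - 8\right)^{2} = \left(-528\right)^{2} = 278784$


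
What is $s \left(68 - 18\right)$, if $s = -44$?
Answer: $-2200$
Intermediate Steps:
$s \left(68 - 18\right) = - 44 \left(68 - 18\right) = \left(-44\right) 50 = -2200$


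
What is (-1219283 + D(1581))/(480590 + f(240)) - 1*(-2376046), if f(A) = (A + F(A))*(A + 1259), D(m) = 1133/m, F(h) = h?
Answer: 450824576167457/189737391 ≈ 2.3760e+6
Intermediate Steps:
f(A) = 2*A*(1259 + A) (f(A) = (A + A)*(A + 1259) = (2*A)*(1259 + A) = 2*A*(1259 + A))
(-1219283 + D(1581))/(480590 + f(240)) - 1*(-2376046) = (-1219283 + 1133/1581)/(480590 + 2*240*(1259 + 240)) - 1*(-2376046) = (-1219283 + 1133*(1/1581))/(480590 + 2*240*1499) + 2376046 = (-1219283 + 1133/1581)/(480590 + 719520) + 2376046 = -1927685290/1581/1200110 + 2376046 = -1927685290/1581*1/1200110 + 2376046 = -192768529/189737391 + 2376046 = 450824576167457/189737391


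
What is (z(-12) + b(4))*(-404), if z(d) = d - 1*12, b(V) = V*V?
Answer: 3232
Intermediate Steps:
b(V) = V²
z(d) = -12 + d (z(d) = d - 12 = -12 + d)
(z(-12) + b(4))*(-404) = ((-12 - 12) + 4²)*(-404) = (-24 + 16)*(-404) = -8*(-404) = 3232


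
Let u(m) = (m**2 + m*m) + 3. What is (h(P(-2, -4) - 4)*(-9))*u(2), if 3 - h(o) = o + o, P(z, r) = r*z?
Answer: 495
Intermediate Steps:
u(m) = 3 + 2*m**2 (u(m) = (m**2 + m**2) + 3 = 2*m**2 + 3 = 3 + 2*m**2)
h(o) = 3 - 2*o (h(o) = 3 - (o + o) = 3 - 2*o)
(h(P(-2, -4) - 4)*(-9))*u(2) = ((3 - 2*(-4*(-2) - 4))*(-9))*(3 + 2*2**2) = ((3 - 2*(8 - 4))*(-9))*(3 + 2*4) = ((3 - 2*4)*(-9))*(3 + 8) = ((3 - 8)*(-9))*11 = -5*(-9)*11 = 45*11 = 495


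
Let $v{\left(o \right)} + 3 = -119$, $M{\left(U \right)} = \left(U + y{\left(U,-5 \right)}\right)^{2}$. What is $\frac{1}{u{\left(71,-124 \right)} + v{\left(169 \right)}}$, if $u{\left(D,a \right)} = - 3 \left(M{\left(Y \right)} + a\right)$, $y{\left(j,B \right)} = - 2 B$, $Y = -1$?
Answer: $\frac{1}{7} \approx 0.14286$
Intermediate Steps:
$M{\left(U \right)} = \left(10 + U\right)^{2}$ ($M{\left(U \right)} = \left(U - -10\right)^{2} = \left(U + 10\right)^{2} = \left(10 + U\right)^{2}$)
$v{\left(o \right)} = -122$ ($v{\left(o \right)} = -3 - 119 = -122$)
$u{\left(D,a \right)} = -243 - 3 a$ ($u{\left(D,a \right)} = - 3 \left(\left(10 - 1\right)^{2} + a\right) = - 3 \left(9^{2} + a\right) = - 3 \left(81 + a\right) = -243 - 3 a$)
$\frac{1}{u{\left(71,-124 \right)} + v{\left(169 \right)}} = \frac{1}{\left(-243 - -372\right) - 122} = \frac{1}{\left(-243 + 372\right) - 122} = \frac{1}{129 - 122} = \frac{1}{7}$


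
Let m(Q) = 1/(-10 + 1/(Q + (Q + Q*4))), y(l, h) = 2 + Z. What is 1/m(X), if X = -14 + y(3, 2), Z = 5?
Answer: -421/42 ≈ -10.024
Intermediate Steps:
y(l, h) = 7 (y(l, h) = 2 + 5 = 7)
X = -7 (X = -14 + 7 = -7)
m(Q) = 1/(-10 + 1/(6*Q)) (m(Q) = 1/(-10 + 1/(Q + (Q + 4*Q))) = 1/(-10 + 1/(Q + 5*Q)) = 1/(-10 + 1/(6*Q)))
1/m(X) = 1/(-6*(-7)/(-1 + 60*(-7))) = 1/(-6*(-7)/(-1 - 420)) = 1/(-6*(-7)/(-421)) = 1/(-6*(-7)*(-1/421)) = 1/(-42/421) = -421/42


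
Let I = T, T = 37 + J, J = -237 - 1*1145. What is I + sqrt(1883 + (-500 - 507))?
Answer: -1345 + 2*sqrt(219) ≈ -1315.4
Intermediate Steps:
J = -1382 (J = -237 - 1145 = -1382)
T = -1345 (T = 37 - 1382 = -1345)
I = -1345
I + sqrt(1883 + (-500 - 507)) = -1345 + sqrt(1883 + (-500 - 507)) = -1345 + sqrt(1883 - 1007) = -1345 + sqrt(876) = -1345 + 2*sqrt(219)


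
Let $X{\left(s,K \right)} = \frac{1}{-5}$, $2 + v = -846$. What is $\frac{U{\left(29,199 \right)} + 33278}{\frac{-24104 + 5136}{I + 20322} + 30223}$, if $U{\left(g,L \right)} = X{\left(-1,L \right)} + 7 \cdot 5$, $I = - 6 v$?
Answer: $\frac{423239124}{383973731} \approx 1.1023$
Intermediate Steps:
$v = -848$ ($v = -2 - 846 = -848$)
$X{\left(s,K \right)} = - \frac{1}{5}$
$I = 5088$ ($I = \left(-6\right) \left(-848\right) = 5088$)
$U{\left(g,L \right)} = \frac{174}{5}$ ($U{\left(g,L \right)} = - \frac{1}{5} + 7 \cdot 5 = - \frac{1}{5} + 35 = \frac{174}{5}$)
$\frac{U{\left(29,199 \right)} + 33278}{\frac{-24104 + 5136}{I + 20322} + 30223} = \frac{\frac{174}{5} + 33278}{\frac{-24104 + 5136}{5088 + 20322} + 30223} = \frac{166564}{5 \left(- \frac{18968}{25410} + 30223\right)} = \frac{166564}{5 \left(\left(-18968\right) \frac{1}{25410} + 30223\right)} = \frac{166564}{5 \left(- \frac{9484}{12705} + 30223\right)} = \frac{166564}{5 \cdot \frac{383973731}{12705}} = \frac{166564}{5} \cdot \frac{12705}{383973731} = \frac{423239124}{383973731}$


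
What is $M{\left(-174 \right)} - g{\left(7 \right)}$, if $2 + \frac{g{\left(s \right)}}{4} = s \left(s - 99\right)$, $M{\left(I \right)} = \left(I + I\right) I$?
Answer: $63136$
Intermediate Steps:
$M{\left(I \right)} = 2 I^{2}$ ($M{\left(I \right)} = 2 I I = 2 I^{2}$)
$g{\left(s \right)} = -8 + 4 s \left(-99 + s\right)$ ($g{\left(s \right)} = -8 + 4 s \left(s - 99\right) = -8 + 4 s \left(-99 + s\right)$)
$M{\left(-174 \right)} - g{\left(7 \right)} = 2 \left(-174\right)^{2} - \left(-8 - 2772 + 4 \cdot 7^{2}\right) = 2 \cdot 30276 - \left(-8 - 2772 + 4 \cdot 49\right) = 60552 - \left(-8 - 2772 + 196\right) = 60552 - -2584 = 60552 + 2584 = 63136$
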